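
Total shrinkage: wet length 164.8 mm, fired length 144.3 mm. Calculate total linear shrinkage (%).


TS = (164.8 - 144.3) / 164.8 * 100 = 12.44%

12.44


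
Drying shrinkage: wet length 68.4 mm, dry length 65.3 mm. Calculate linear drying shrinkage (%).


DS = (68.4 - 65.3) / 68.4 * 100 = 4.53%

4.53


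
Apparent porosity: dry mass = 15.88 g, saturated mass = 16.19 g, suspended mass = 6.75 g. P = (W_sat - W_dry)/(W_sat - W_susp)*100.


P = (16.19 - 15.88) / (16.19 - 6.75) * 100 = 0.31 / 9.44 * 100 = 3.3%

3.3


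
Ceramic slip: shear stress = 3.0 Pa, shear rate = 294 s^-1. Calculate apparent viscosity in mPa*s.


eta = tau/gamma * 1000 = 3.0/294 * 1000 = 10.2 mPa*s

10.2


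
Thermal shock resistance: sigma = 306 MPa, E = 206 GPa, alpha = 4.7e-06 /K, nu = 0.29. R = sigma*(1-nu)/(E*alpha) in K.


R = 306*(1-0.29)/(206*1000*4.7e-06) = 224 K

224


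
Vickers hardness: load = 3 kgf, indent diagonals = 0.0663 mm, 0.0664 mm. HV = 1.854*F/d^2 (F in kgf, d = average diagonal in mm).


d_avg = (0.0663+0.0664)/2 = 0.06635 mm
HV = 1.854*3/0.06635^2 = 1263

1263


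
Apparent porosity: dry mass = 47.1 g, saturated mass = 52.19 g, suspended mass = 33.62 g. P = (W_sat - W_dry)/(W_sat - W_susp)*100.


P = (52.19 - 47.1) / (52.19 - 33.62) * 100 = 5.09 / 18.57 * 100 = 27.4%

27.4


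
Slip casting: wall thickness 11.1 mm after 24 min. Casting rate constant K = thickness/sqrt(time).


K = 11.1 / sqrt(24) = 11.1 / 4.899 = 2.266 mm/min^0.5

2.266


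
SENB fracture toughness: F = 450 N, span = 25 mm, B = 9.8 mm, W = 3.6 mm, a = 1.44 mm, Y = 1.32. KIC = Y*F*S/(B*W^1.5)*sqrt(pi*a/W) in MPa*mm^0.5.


KIC = 1.32*450*25/(9.8*3.6^1.5)*sqrt(pi*1.44/3.6) = 248.69

248.69


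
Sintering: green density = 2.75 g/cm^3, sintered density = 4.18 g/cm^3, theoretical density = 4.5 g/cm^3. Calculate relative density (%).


Relative = 4.18 / 4.5 * 100 = 92.9%

92.9


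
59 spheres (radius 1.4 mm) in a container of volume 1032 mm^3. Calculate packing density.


V_sphere = 4/3*pi*1.4^3 = 11.494 mm^3
Total V = 59*11.494 = 678.146 mm^3
PD = 678.146 / 1032 = 0.657

0.657


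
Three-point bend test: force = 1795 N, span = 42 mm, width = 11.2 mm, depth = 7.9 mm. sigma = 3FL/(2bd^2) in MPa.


sigma = 3*1795*42/(2*11.2*7.9^2) = 161.8 MPa

161.8


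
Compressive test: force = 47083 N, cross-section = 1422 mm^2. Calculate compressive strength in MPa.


CS = 47083 / 1422 = 33.1 MPa

33.1


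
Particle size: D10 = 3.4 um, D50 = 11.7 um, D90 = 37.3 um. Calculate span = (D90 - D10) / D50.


Span = (37.3 - 3.4) / 11.7 = 33.9 / 11.7 = 2.897

2.897


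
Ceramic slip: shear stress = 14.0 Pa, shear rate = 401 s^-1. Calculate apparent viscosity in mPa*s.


eta = tau/gamma * 1000 = 14.0/401 * 1000 = 34.9 mPa*s

34.9


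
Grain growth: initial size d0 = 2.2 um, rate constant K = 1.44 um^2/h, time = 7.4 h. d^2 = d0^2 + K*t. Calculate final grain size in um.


d^2 = 2.2^2 + 1.44*7.4 = 15.496
d = sqrt(15.496) = 3.94 um

3.94


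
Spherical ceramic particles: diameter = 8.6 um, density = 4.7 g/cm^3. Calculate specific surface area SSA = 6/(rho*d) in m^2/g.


SSA = 6 / (4.7 * 8.6) = 0.148 m^2/g

0.148


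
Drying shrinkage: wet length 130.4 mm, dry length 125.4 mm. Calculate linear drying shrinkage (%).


DS = (130.4 - 125.4) / 130.4 * 100 = 3.83%

3.83


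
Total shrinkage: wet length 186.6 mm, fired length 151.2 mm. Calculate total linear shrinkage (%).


TS = (186.6 - 151.2) / 186.6 * 100 = 18.97%

18.97


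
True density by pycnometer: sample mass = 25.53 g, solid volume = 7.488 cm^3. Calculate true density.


TD = 25.53 / 7.488 = 3.409 g/cm^3

3.409


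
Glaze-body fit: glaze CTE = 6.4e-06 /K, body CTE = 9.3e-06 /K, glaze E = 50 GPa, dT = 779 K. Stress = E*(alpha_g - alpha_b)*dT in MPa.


Stress = 50*1000*(6.4e-06 - 9.3e-06)*779 = -113.0 MPa

-113.0


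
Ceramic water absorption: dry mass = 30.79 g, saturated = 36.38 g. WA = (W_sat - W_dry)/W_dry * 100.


WA = (36.38 - 30.79) / 30.79 * 100 = 18.16%

18.16


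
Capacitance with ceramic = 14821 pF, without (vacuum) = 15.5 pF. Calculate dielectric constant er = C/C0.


er = 14821 / 15.5 = 956.19

956.19


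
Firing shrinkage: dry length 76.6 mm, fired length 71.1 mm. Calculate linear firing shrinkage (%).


FS = (76.6 - 71.1) / 76.6 * 100 = 7.18%

7.18


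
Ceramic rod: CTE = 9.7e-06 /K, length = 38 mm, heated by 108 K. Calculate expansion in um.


dL = 9.7e-06 * 38 * 108 * 1000 = 39.809 um

39.809


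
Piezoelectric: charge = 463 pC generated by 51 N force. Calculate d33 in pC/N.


d33 = 463 / 51 = 9.1 pC/N

9.1


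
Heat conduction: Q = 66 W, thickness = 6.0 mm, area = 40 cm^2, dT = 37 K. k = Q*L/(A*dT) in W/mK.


k = 66*6.0/1000/(40/10000*37) = 2.68 W/mK

2.68


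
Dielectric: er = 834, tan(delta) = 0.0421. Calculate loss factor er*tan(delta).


Loss = 834 * 0.0421 = 35.111

35.111


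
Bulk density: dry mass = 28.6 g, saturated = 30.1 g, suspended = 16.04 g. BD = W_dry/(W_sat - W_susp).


BD = 28.6 / (30.1 - 16.04) = 28.6 / 14.06 = 2.034 g/cm^3

2.034


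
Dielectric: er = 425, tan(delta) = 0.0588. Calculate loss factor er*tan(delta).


Loss = 425 * 0.0588 = 24.99

24.99


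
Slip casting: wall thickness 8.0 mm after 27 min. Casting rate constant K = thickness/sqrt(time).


K = 8.0 / sqrt(27) = 8.0 / 5.1962 = 1.54 mm/min^0.5

1.54


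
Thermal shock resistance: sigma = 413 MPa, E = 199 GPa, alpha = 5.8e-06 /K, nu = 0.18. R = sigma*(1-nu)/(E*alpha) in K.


R = 413*(1-0.18)/(199*1000*5.8e-06) = 293 K

293


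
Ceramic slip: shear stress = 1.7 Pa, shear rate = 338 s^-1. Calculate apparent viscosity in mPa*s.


eta = tau/gamma * 1000 = 1.7/338 * 1000 = 5.0 mPa*s

5.0


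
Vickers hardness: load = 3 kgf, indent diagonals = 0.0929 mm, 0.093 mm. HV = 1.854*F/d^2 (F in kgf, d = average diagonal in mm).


d_avg = (0.0929+0.093)/2 = 0.09295 mm
HV = 1.854*3/0.09295^2 = 644

644


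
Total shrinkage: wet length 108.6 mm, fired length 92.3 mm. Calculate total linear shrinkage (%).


TS = (108.6 - 92.3) / 108.6 * 100 = 15.01%

15.01


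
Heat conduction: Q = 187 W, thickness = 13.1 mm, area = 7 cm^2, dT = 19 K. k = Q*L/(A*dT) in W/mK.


k = 187*13.1/1000/(7/10000*19) = 184.19 W/mK

184.19


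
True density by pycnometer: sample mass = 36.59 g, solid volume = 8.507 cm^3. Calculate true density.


TD = 36.59 / 8.507 = 4.301 g/cm^3

4.301


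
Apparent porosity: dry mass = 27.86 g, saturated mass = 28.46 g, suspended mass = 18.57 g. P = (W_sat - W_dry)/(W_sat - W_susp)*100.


P = (28.46 - 27.86) / (28.46 - 18.57) * 100 = 0.6 / 9.89 * 100 = 6.1%

6.1


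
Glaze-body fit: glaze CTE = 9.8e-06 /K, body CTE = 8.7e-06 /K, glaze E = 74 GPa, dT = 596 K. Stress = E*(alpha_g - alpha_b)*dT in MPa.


Stress = 74*1000*(9.8e-06 - 8.7e-06)*596 = 48.5 MPa

48.5


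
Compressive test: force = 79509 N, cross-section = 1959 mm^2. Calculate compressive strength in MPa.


CS = 79509 / 1959 = 40.6 MPa

40.6


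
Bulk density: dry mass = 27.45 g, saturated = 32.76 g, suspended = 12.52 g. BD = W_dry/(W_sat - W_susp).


BD = 27.45 / (32.76 - 12.52) = 27.45 / 20.24 = 1.356 g/cm^3

1.356


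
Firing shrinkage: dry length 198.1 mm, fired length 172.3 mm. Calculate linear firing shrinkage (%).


FS = (198.1 - 172.3) / 198.1 * 100 = 13.02%

13.02


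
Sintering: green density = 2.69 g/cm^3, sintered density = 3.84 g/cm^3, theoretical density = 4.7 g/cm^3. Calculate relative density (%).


Relative = 3.84 / 4.7 * 100 = 81.7%

81.7


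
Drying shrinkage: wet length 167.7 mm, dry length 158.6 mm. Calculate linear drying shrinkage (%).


DS = (167.7 - 158.6) / 167.7 * 100 = 5.43%

5.43


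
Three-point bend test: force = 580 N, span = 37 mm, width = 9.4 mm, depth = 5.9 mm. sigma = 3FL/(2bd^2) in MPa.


sigma = 3*580*37/(2*9.4*5.9^2) = 98.4 MPa

98.4


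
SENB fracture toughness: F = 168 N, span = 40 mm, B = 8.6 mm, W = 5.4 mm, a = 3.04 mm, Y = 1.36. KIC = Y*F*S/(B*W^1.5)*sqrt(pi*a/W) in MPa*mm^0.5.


KIC = 1.36*168*40/(8.6*5.4^1.5)*sqrt(pi*3.04/5.4) = 112.62

112.62


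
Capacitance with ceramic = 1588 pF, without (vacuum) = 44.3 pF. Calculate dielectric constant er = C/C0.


er = 1588 / 44.3 = 35.85

35.85


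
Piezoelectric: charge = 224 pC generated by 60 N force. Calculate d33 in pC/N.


d33 = 224 / 60 = 3.7 pC/N

3.7


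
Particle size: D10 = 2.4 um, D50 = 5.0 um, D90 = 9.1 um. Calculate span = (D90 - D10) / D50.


Span = (9.1 - 2.4) / 5.0 = 6.7 / 5.0 = 1.34

1.34


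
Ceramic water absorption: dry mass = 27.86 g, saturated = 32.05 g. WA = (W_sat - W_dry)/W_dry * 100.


WA = (32.05 - 27.86) / 27.86 * 100 = 15.04%

15.04


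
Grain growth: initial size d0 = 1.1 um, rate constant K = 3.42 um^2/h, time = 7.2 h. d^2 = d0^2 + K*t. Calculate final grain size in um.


d^2 = 1.1^2 + 3.42*7.2 = 25.834
d = sqrt(25.834) = 5.08 um

5.08


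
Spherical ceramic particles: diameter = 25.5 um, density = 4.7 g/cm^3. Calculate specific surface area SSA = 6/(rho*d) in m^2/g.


SSA = 6 / (4.7 * 25.5) = 0.05 m^2/g

0.05


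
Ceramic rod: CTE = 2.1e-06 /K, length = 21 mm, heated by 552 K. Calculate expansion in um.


dL = 2.1e-06 * 21 * 552 * 1000 = 24.343 um

24.343


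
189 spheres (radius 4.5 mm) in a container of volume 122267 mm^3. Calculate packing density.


V_sphere = 4/3*pi*4.5^3 = 381.7035 mm^3
Total V = 189*381.7035 = 72141.9615 mm^3
PD = 72141.9615 / 122267 = 0.59

0.59


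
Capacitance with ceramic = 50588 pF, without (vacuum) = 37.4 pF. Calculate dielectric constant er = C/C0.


er = 50588 / 37.4 = 1352.62

1352.62


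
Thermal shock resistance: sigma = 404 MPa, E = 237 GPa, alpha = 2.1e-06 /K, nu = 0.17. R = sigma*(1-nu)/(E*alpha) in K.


R = 404*(1-0.17)/(237*1000*2.1e-06) = 674 K

674


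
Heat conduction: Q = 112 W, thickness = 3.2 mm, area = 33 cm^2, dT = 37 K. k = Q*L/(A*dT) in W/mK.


k = 112*3.2/1000/(33/10000*37) = 2.94 W/mK

2.94


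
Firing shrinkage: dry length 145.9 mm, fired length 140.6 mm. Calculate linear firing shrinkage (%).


FS = (145.9 - 140.6) / 145.9 * 100 = 3.63%

3.63


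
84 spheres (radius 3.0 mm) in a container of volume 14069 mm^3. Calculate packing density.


V_sphere = 4/3*pi*3.0^3 = 113.0973 mm^3
Total V = 84*113.0973 = 9500.1732 mm^3
PD = 9500.1732 / 14069 = 0.675

0.675


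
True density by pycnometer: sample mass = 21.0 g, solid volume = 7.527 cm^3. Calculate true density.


TD = 21.0 / 7.527 = 2.79 g/cm^3

2.79


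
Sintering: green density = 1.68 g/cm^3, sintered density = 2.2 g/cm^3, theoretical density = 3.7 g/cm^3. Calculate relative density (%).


Relative = 2.2 / 3.7 * 100 = 59.5%

59.5


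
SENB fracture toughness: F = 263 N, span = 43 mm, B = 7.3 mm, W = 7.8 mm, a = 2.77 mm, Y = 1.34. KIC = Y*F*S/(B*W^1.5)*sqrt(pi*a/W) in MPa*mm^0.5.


KIC = 1.34*263*43/(7.3*7.8^1.5)*sqrt(pi*2.77/7.8) = 100.65

100.65


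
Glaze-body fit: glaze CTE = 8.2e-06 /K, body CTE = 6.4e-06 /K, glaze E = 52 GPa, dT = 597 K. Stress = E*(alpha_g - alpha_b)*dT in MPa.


Stress = 52*1000*(8.2e-06 - 6.4e-06)*597 = 55.9 MPa

55.9


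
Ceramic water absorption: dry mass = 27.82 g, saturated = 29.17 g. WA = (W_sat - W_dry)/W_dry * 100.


WA = (29.17 - 27.82) / 27.82 * 100 = 4.85%

4.85


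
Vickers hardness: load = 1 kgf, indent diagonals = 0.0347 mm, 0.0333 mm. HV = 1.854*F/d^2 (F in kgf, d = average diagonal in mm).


d_avg = (0.0347+0.0333)/2 = 0.034 mm
HV = 1.854*1/0.034^2 = 1604

1604


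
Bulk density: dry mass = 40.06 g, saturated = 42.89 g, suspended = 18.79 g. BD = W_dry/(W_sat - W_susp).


BD = 40.06 / (42.89 - 18.79) = 40.06 / 24.1 = 1.662 g/cm^3

1.662


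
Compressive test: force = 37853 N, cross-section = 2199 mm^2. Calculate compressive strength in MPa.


CS = 37853 / 2199 = 17.2 MPa

17.2


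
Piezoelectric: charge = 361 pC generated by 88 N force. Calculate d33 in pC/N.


d33 = 361 / 88 = 4.1 pC/N

4.1


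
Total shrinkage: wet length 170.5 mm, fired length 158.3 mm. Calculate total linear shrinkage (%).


TS = (170.5 - 158.3) / 170.5 * 100 = 7.16%

7.16


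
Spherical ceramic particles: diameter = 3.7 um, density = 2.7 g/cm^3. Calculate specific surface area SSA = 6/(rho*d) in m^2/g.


SSA = 6 / (2.7 * 3.7) = 0.601 m^2/g

0.601


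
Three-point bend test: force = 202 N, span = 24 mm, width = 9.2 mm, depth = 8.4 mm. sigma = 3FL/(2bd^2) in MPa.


sigma = 3*202*24/(2*9.2*8.4^2) = 11.2 MPa

11.2


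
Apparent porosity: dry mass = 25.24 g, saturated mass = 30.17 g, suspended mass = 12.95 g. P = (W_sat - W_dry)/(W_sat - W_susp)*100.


P = (30.17 - 25.24) / (30.17 - 12.95) * 100 = 4.93 / 17.22 * 100 = 28.6%

28.6


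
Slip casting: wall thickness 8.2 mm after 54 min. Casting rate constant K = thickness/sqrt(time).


K = 8.2 / sqrt(54) = 8.2 / 7.3485 = 1.116 mm/min^0.5

1.116


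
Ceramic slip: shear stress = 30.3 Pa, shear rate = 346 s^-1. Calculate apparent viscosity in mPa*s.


eta = tau/gamma * 1000 = 30.3/346 * 1000 = 87.6 mPa*s

87.6


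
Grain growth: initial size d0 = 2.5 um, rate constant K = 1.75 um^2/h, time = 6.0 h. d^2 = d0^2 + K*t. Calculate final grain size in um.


d^2 = 2.5^2 + 1.75*6.0 = 16.75
d = sqrt(16.75) = 4.09 um

4.09


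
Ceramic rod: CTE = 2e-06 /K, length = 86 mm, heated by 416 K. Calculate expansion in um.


dL = 2e-06 * 86 * 416 * 1000 = 71.552 um

71.552


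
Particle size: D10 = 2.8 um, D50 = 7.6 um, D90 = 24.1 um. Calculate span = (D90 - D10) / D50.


Span = (24.1 - 2.8) / 7.6 = 21.3 / 7.6 = 2.803

2.803


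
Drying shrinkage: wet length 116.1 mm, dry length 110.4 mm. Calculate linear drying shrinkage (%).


DS = (116.1 - 110.4) / 116.1 * 100 = 4.91%

4.91


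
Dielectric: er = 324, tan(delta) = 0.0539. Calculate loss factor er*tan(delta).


Loss = 324 * 0.0539 = 17.464

17.464


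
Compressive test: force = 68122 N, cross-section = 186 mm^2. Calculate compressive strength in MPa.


CS = 68122 / 186 = 366.2 MPa

366.2


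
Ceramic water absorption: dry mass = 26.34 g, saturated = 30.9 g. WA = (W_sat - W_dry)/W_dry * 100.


WA = (30.9 - 26.34) / 26.34 * 100 = 17.31%

17.31


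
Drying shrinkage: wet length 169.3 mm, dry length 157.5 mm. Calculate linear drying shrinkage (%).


DS = (169.3 - 157.5) / 169.3 * 100 = 6.97%

6.97


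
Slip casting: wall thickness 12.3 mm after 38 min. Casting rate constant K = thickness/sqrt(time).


K = 12.3 / sqrt(38) = 12.3 / 6.1644 = 1.995 mm/min^0.5

1.995


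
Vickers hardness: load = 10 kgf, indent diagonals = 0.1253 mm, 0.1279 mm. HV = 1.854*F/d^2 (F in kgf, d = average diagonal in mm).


d_avg = (0.1253+0.1279)/2 = 0.1266 mm
HV = 1.854*10/0.1266^2 = 1157

1157


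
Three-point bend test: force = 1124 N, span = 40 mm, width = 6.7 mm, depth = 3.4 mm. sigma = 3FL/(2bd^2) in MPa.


sigma = 3*1124*40/(2*6.7*3.4^2) = 870.7 MPa

870.7


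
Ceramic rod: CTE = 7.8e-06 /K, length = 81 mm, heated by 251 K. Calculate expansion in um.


dL = 7.8e-06 * 81 * 251 * 1000 = 158.582 um

158.582


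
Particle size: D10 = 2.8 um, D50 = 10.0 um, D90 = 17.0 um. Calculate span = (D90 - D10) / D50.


Span = (17.0 - 2.8) / 10.0 = 14.2 / 10.0 = 1.42

1.42


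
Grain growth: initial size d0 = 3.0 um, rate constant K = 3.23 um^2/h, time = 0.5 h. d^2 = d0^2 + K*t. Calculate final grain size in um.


d^2 = 3.0^2 + 3.23*0.5 = 10.615
d = sqrt(10.615) = 3.26 um

3.26


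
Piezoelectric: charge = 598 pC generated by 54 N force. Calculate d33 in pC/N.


d33 = 598 / 54 = 11.1 pC/N

11.1


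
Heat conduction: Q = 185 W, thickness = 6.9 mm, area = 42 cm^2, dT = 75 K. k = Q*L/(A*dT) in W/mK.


k = 185*6.9/1000/(42/10000*75) = 4.05 W/mK

4.05


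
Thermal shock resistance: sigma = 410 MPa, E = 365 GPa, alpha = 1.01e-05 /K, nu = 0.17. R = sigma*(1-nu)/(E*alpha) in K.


R = 410*(1-0.17)/(365*1000*1.01e-05) = 92 K

92


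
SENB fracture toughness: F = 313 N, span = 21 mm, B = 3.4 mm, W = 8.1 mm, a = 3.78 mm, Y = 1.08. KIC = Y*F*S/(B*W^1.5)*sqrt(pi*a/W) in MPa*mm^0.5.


KIC = 1.08*313*21/(3.4*8.1^1.5)*sqrt(pi*3.78/8.1) = 109.66

109.66


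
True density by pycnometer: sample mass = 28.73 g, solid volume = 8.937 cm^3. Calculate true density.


TD = 28.73 / 8.937 = 3.215 g/cm^3

3.215


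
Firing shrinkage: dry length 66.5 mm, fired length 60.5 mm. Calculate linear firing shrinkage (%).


FS = (66.5 - 60.5) / 66.5 * 100 = 9.02%

9.02


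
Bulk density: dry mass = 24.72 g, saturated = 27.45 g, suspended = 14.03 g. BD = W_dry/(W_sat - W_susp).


BD = 24.72 / (27.45 - 14.03) = 24.72 / 13.42 = 1.842 g/cm^3

1.842


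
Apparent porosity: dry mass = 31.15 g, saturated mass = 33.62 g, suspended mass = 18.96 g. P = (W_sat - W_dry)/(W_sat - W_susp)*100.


P = (33.62 - 31.15) / (33.62 - 18.96) * 100 = 2.47 / 14.66 * 100 = 16.8%

16.8


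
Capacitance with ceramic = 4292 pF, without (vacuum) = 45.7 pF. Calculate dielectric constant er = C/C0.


er = 4292 / 45.7 = 93.92

93.92


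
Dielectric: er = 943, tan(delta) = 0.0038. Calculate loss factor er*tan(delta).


Loss = 943 * 0.0038 = 3.583

3.583


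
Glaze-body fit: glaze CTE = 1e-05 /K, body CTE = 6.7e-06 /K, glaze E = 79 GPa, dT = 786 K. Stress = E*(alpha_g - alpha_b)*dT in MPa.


Stress = 79*1000*(1e-05 - 6.7e-06)*786 = 204.9 MPa

204.9


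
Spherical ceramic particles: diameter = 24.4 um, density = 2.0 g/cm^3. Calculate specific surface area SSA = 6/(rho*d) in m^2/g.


SSA = 6 / (2.0 * 24.4) = 0.123 m^2/g

0.123


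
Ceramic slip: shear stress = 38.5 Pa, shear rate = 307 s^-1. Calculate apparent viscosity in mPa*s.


eta = tau/gamma * 1000 = 38.5/307 * 1000 = 125.4 mPa*s

125.4


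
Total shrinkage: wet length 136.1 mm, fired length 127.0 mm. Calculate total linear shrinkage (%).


TS = (136.1 - 127.0) / 136.1 * 100 = 6.69%

6.69


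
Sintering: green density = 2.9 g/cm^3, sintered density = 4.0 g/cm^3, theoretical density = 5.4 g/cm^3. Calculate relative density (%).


Relative = 4.0 / 5.4 * 100 = 74.1%

74.1


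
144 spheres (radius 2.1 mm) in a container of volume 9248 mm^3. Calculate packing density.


V_sphere = 4/3*pi*2.1^3 = 38.7924 mm^3
Total V = 144*38.7924 = 5586.1056 mm^3
PD = 5586.1056 / 9248 = 0.604

0.604


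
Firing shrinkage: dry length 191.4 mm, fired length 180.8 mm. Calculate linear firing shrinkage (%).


FS = (191.4 - 180.8) / 191.4 * 100 = 5.54%

5.54


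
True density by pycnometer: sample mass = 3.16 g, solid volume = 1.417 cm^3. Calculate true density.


TD = 3.16 / 1.417 = 2.23 g/cm^3

2.23


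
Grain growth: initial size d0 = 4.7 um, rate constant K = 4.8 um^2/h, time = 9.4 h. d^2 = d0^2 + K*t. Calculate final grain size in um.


d^2 = 4.7^2 + 4.8*9.4 = 67.21
d = sqrt(67.21) = 8.2 um

8.2


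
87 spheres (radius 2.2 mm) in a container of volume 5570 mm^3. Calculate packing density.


V_sphere = 4/3*pi*2.2^3 = 44.6022 mm^3
Total V = 87*44.6022 = 3880.3914 mm^3
PD = 3880.3914 / 5570 = 0.697

0.697


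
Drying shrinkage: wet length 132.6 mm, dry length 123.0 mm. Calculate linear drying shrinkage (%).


DS = (132.6 - 123.0) / 132.6 * 100 = 7.24%

7.24


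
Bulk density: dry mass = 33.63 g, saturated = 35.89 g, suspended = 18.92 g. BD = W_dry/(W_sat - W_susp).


BD = 33.63 / (35.89 - 18.92) = 33.63 / 16.97 = 1.982 g/cm^3

1.982


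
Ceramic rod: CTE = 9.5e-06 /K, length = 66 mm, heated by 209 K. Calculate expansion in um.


dL = 9.5e-06 * 66 * 209 * 1000 = 131.043 um

131.043


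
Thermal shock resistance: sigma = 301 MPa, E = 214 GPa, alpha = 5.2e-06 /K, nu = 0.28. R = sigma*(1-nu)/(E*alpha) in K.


R = 301*(1-0.28)/(214*1000*5.2e-06) = 195 K

195


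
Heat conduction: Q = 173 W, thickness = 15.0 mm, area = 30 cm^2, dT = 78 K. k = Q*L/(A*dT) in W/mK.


k = 173*15.0/1000/(30/10000*78) = 11.09 W/mK

11.09


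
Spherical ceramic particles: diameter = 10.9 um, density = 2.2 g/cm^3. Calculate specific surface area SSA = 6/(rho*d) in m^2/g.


SSA = 6 / (2.2 * 10.9) = 0.25 m^2/g

0.25


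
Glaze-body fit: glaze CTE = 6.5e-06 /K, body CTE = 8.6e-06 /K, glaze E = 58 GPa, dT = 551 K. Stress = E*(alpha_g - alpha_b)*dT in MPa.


Stress = 58*1000*(6.5e-06 - 8.6e-06)*551 = -67.1 MPa

-67.1


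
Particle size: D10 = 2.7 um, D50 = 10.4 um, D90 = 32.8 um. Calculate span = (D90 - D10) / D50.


Span = (32.8 - 2.7) / 10.4 = 30.1 / 10.4 = 2.894

2.894


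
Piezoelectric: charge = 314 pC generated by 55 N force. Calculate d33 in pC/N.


d33 = 314 / 55 = 5.7 pC/N

5.7


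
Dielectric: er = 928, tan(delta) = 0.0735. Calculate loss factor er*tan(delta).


Loss = 928 * 0.0735 = 68.208

68.208


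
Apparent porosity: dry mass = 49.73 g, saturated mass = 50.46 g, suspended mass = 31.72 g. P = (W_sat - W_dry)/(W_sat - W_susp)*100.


P = (50.46 - 49.73) / (50.46 - 31.72) * 100 = 0.73 / 18.74 * 100 = 3.9%

3.9


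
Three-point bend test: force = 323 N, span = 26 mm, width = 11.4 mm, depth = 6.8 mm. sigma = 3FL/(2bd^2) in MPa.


sigma = 3*323*26/(2*11.4*6.8^2) = 23.9 MPa

23.9


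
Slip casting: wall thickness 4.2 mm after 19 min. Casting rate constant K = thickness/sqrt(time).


K = 4.2 / sqrt(19) = 4.2 / 4.3589 = 0.964 mm/min^0.5

0.964


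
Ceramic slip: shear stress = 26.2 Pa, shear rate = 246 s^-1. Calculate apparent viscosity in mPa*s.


eta = tau/gamma * 1000 = 26.2/246 * 1000 = 106.5 mPa*s

106.5


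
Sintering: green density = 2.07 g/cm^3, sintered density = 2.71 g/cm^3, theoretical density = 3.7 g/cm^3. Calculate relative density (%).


Relative = 2.71 / 3.7 * 100 = 73.2%

73.2


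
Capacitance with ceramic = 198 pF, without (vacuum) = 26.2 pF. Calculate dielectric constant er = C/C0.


er = 198 / 26.2 = 7.56

7.56


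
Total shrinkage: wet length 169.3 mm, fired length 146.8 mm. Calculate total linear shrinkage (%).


TS = (169.3 - 146.8) / 169.3 * 100 = 13.29%

13.29


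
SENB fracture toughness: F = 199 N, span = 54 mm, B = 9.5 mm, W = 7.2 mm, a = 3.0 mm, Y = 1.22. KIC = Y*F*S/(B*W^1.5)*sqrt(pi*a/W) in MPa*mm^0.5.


KIC = 1.22*199*54/(9.5*7.2^1.5)*sqrt(pi*3.0/7.2) = 81.72

81.72


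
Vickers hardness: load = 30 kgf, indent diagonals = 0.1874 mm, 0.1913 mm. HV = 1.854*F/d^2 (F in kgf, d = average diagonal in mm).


d_avg = (0.1874+0.1913)/2 = 0.18935 mm
HV = 1.854*30/0.18935^2 = 1551

1551


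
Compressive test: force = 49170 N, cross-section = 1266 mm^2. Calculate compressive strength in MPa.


CS = 49170 / 1266 = 38.8 MPa

38.8


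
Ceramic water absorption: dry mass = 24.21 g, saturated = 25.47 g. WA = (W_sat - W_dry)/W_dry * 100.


WA = (25.47 - 24.21) / 24.21 * 100 = 5.2%

5.2


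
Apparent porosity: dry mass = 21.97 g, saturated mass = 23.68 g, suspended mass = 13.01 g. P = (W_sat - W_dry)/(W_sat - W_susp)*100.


P = (23.68 - 21.97) / (23.68 - 13.01) * 100 = 1.71 / 10.67 * 100 = 16.0%

16.0


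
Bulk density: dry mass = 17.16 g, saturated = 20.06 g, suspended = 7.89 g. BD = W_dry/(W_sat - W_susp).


BD = 17.16 / (20.06 - 7.89) = 17.16 / 12.17 = 1.41 g/cm^3

1.41


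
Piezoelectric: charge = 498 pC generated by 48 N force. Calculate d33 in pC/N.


d33 = 498 / 48 = 10.4 pC/N

10.4


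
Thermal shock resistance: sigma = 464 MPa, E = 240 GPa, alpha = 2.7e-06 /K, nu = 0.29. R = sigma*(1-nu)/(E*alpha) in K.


R = 464*(1-0.29)/(240*1000*2.7e-06) = 508 K

508


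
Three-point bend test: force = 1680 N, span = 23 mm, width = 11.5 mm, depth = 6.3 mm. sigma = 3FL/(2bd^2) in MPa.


sigma = 3*1680*23/(2*11.5*6.3^2) = 127.0 MPa

127.0


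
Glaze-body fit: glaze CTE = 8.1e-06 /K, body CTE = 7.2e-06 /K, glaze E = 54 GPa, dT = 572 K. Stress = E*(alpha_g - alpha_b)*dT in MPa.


Stress = 54*1000*(8.1e-06 - 7.2e-06)*572 = 27.8 MPa

27.8


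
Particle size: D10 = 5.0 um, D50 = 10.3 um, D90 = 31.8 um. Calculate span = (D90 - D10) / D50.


Span = (31.8 - 5.0) / 10.3 = 26.8 / 10.3 = 2.602

2.602


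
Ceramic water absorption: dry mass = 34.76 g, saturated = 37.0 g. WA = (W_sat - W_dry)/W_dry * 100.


WA = (37.0 - 34.76) / 34.76 * 100 = 6.44%

6.44


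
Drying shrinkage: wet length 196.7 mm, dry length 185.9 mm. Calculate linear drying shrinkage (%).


DS = (196.7 - 185.9) / 196.7 * 100 = 5.49%

5.49


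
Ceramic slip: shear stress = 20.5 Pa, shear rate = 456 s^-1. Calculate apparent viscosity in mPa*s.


eta = tau/gamma * 1000 = 20.5/456 * 1000 = 45.0 mPa*s

45.0


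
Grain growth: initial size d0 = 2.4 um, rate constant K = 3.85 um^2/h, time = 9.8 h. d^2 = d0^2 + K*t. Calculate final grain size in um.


d^2 = 2.4^2 + 3.85*9.8 = 43.49
d = sqrt(43.49) = 6.59 um

6.59


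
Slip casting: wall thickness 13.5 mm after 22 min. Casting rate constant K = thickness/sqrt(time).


K = 13.5 / sqrt(22) = 13.5 / 4.6904 = 2.878 mm/min^0.5

2.878


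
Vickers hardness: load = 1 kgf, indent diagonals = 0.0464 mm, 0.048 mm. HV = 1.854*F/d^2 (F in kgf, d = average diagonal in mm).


d_avg = (0.0464+0.048)/2 = 0.0472 mm
HV = 1.854*1/0.0472^2 = 832

832


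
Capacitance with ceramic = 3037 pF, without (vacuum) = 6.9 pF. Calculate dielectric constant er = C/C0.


er = 3037 / 6.9 = 440.14

440.14


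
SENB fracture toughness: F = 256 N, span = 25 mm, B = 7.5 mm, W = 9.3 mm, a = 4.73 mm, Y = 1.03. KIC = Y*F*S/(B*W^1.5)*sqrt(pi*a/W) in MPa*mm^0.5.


KIC = 1.03*256*25/(7.5*9.3^1.5)*sqrt(pi*4.73/9.3) = 39.17

39.17


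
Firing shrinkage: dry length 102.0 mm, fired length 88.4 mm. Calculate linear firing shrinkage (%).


FS = (102.0 - 88.4) / 102.0 * 100 = 13.33%

13.33


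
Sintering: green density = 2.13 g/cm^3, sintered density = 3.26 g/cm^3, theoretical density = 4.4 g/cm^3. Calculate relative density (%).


Relative = 3.26 / 4.4 * 100 = 74.1%

74.1


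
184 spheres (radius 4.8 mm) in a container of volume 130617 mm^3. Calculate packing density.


V_sphere = 4/3*pi*4.8^3 = 463.2467 mm^3
Total V = 184*463.2467 = 85237.3928 mm^3
PD = 85237.3928 / 130617 = 0.653

0.653


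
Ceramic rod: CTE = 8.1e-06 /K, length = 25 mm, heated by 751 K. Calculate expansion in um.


dL = 8.1e-06 * 25 * 751 * 1000 = 152.078 um

152.078


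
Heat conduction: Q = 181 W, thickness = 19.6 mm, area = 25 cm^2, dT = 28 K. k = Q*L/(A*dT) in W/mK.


k = 181*19.6/1000/(25/10000*28) = 50.68 W/mK

50.68


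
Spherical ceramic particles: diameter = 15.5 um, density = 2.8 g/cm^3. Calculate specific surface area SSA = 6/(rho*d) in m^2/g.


SSA = 6 / (2.8 * 15.5) = 0.138 m^2/g

0.138


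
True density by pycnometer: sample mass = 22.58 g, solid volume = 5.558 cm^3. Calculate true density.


TD = 22.58 / 5.558 = 4.063 g/cm^3

4.063


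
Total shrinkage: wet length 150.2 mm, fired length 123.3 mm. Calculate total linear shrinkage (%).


TS = (150.2 - 123.3) / 150.2 * 100 = 17.91%

17.91


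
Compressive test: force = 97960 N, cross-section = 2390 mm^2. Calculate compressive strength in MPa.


CS = 97960 / 2390 = 41.0 MPa

41.0


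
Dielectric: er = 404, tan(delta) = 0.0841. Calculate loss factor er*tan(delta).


Loss = 404 * 0.0841 = 33.976

33.976


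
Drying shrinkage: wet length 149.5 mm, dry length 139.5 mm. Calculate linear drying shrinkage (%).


DS = (149.5 - 139.5) / 149.5 * 100 = 6.69%

6.69


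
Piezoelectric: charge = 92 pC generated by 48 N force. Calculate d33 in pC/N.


d33 = 92 / 48 = 1.9 pC/N

1.9


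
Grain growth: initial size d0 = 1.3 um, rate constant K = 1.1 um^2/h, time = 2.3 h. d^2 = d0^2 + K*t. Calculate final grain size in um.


d^2 = 1.3^2 + 1.1*2.3 = 4.22
d = sqrt(4.22) = 2.05 um

2.05


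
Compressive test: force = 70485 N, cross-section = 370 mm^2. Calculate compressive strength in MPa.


CS = 70485 / 370 = 190.5 MPa

190.5


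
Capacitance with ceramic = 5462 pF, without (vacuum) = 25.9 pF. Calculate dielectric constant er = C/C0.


er = 5462 / 25.9 = 210.89

210.89


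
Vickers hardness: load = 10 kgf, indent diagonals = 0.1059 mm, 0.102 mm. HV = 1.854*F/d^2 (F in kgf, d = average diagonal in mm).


d_avg = (0.1059+0.102)/2 = 0.10395 mm
HV = 1.854*10/0.10395^2 = 1716

1716


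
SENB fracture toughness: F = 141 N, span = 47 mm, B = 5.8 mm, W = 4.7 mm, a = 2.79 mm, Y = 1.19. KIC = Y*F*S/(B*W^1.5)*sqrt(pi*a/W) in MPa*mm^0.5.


KIC = 1.19*141*47/(5.8*4.7^1.5)*sqrt(pi*2.79/4.7) = 182.23

182.23


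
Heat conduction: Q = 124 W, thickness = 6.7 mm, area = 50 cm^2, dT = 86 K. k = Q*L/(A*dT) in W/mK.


k = 124*6.7/1000/(50/10000*86) = 1.93 W/mK

1.93


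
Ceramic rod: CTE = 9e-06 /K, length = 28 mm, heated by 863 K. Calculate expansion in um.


dL = 9e-06 * 28 * 863 * 1000 = 217.476 um

217.476


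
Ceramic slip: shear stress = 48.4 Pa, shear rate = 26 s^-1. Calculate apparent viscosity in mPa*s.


eta = tau/gamma * 1000 = 48.4/26 * 1000 = 1861.5 mPa*s

1861.5


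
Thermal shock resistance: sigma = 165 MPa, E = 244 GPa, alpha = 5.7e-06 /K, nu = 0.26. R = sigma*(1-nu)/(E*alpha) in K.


R = 165*(1-0.26)/(244*1000*5.7e-06) = 88 K

88


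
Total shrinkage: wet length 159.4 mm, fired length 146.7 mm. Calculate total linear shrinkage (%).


TS = (159.4 - 146.7) / 159.4 * 100 = 7.97%

7.97


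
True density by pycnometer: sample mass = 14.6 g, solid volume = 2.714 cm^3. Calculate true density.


TD = 14.6 / 2.714 = 5.38 g/cm^3

5.38


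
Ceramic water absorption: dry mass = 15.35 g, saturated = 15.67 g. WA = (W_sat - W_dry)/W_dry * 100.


WA = (15.67 - 15.35) / 15.35 * 100 = 2.08%

2.08


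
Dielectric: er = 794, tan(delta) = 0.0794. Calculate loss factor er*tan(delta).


Loss = 794 * 0.0794 = 63.044

63.044


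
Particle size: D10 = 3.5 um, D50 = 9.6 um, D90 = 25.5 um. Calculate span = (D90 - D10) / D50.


Span = (25.5 - 3.5) / 9.6 = 22.0 / 9.6 = 2.292

2.292


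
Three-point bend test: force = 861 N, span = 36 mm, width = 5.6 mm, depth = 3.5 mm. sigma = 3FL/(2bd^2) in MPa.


sigma = 3*861*36/(2*5.6*3.5^2) = 677.8 MPa

677.8


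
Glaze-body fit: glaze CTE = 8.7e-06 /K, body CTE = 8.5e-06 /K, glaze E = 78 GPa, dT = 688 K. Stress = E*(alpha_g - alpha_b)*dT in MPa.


Stress = 78*1000*(8.7e-06 - 8.5e-06)*688 = 10.7 MPa

10.7


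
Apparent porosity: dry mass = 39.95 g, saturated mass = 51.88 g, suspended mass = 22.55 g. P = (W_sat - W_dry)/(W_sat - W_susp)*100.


P = (51.88 - 39.95) / (51.88 - 22.55) * 100 = 11.93 / 29.33 * 100 = 40.7%

40.7


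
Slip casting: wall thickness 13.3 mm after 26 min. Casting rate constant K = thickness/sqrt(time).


K = 13.3 / sqrt(26) = 13.3 / 5.099 = 2.608 mm/min^0.5

2.608


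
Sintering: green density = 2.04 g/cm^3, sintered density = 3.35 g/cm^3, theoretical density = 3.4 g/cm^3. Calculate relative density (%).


Relative = 3.35 / 3.4 * 100 = 98.5%

98.5


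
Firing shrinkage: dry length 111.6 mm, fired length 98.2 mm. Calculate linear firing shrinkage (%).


FS = (111.6 - 98.2) / 111.6 * 100 = 12.01%

12.01


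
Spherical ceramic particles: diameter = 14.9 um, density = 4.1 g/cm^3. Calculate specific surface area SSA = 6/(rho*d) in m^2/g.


SSA = 6 / (4.1 * 14.9) = 0.098 m^2/g

0.098


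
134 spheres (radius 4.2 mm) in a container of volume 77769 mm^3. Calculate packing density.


V_sphere = 4/3*pi*4.2^3 = 310.3391 mm^3
Total V = 134*310.3391 = 41585.4394 mm^3
PD = 41585.4394 / 77769 = 0.535

0.535


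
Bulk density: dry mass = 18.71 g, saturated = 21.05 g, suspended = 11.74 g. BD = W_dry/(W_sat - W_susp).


BD = 18.71 / (21.05 - 11.74) = 18.71 / 9.31 = 2.01 g/cm^3

2.01


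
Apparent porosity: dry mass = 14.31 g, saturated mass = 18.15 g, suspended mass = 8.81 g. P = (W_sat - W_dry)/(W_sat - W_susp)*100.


P = (18.15 - 14.31) / (18.15 - 8.81) * 100 = 3.84 / 9.34 * 100 = 41.1%

41.1


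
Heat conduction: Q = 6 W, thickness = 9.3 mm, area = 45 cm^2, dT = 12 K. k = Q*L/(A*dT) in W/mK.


k = 6*9.3/1000/(45/10000*12) = 1.03 W/mK

1.03


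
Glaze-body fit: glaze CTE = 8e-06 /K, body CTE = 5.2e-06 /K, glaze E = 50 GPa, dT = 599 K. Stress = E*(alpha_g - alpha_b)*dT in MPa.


Stress = 50*1000*(8e-06 - 5.2e-06)*599 = 83.9 MPa

83.9


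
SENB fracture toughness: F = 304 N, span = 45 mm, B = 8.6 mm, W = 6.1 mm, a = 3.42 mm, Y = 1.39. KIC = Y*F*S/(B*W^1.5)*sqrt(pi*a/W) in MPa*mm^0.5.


KIC = 1.39*304*45/(8.6*6.1^1.5)*sqrt(pi*3.42/6.1) = 194.77

194.77


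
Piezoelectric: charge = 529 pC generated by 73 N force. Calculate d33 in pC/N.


d33 = 529 / 73 = 7.2 pC/N

7.2


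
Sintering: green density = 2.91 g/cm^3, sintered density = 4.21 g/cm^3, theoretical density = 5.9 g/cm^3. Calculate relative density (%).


Relative = 4.21 / 5.9 * 100 = 71.4%

71.4


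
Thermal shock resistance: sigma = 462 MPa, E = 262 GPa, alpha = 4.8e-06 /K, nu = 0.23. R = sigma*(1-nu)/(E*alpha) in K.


R = 462*(1-0.23)/(262*1000*4.8e-06) = 283 K

283


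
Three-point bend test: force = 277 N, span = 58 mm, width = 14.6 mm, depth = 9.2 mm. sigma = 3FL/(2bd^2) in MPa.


sigma = 3*277*58/(2*14.6*9.2^2) = 19.5 MPa

19.5


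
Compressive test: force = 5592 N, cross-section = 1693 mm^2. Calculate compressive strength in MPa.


CS = 5592 / 1693 = 3.3 MPa

3.3


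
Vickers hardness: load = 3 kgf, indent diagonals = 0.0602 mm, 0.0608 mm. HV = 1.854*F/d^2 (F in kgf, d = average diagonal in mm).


d_avg = (0.0602+0.0608)/2 = 0.0605 mm
HV = 1.854*3/0.0605^2 = 1520

1520


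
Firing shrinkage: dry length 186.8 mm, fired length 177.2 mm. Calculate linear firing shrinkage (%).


FS = (186.8 - 177.2) / 186.8 * 100 = 5.14%

5.14


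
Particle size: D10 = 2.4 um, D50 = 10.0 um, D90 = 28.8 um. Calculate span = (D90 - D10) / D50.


Span = (28.8 - 2.4) / 10.0 = 26.4 / 10.0 = 2.64

2.64


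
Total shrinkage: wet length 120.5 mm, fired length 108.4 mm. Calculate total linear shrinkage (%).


TS = (120.5 - 108.4) / 120.5 * 100 = 10.04%

10.04


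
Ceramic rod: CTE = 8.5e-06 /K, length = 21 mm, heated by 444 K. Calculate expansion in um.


dL = 8.5e-06 * 21 * 444 * 1000 = 79.254 um

79.254


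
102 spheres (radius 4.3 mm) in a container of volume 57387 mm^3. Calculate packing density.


V_sphere = 4/3*pi*4.3^3 = 333.0381 mm^3
Total V = 102*333.0381 = 33969.8862 mm^3
PD = 33969.8862 / 57387 = 0.592

0.592


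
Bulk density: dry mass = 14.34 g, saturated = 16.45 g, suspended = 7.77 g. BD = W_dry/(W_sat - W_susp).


BD = 14.34 / (16.45 - 7.77) = 14.34 / 8.68 = 1.652 g/cm^3

1.652


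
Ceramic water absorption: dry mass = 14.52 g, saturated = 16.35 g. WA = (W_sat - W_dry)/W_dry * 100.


WA = (16.35 - 14.52) / 14.52 * 100 = 12.6%

12.6


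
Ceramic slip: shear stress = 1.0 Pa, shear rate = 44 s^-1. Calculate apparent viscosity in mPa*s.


eta = tau/gamma * 1000 = 1.0/44 * 1000 = 22.7 mPa*s

22.7


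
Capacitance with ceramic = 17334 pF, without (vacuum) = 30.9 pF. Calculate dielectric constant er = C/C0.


er = 17334 / 30.9 = 560.97

560.97


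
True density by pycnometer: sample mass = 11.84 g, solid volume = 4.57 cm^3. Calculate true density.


TD = 11.84 / 4.57 = 2.591 g/cm^3

2.591


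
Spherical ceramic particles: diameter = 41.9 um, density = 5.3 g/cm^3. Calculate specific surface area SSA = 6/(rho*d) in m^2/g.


SSA = 6 / (5.3 * 41.9) = 0.027 m^2/g

0.027


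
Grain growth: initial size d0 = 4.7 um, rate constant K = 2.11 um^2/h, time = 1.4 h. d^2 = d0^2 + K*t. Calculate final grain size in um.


d^2 = 4.7^2 + 2.11*1.4 = 25.044
d = sqrt(25.044) = 5.0 um

5.0


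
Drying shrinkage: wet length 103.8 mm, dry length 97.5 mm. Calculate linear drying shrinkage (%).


DS = (103.8 - 97.5) / 103.8 * 100 = 6.07%

6.07


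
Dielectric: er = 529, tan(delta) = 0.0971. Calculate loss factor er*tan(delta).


Loss = 529 * 0.0971 = 51.366

51.366


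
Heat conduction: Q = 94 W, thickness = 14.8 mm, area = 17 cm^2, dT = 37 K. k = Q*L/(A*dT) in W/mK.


k = 94*14.8/1000/(17/10000*37) = 22.12 W/mK

22.12


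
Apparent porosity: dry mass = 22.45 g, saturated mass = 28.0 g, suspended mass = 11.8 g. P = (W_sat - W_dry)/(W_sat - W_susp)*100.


P = (28.0 - 22.45) / (28.0 - 11.8) * 100 = 5.55 / 16.2 * 100 = 34.3%

34.3


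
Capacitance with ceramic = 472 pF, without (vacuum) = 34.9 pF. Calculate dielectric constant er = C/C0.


er = 472 / 34.9 = 13.52

13.52


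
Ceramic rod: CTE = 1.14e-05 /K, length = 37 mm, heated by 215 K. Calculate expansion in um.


dL = 1.14e-05 * 37 * 215 * 1000 = 90.687 um

90.687


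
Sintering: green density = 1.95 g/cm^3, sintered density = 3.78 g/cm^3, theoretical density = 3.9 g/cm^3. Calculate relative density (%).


Relative = 3.78 / 3.9 * 100 = 96.9%

96.9


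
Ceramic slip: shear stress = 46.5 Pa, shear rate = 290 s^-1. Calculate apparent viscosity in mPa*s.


eta = tau/gamma * 1000 = 46.5/290 * 1000 = 160.3 mPa*s

160.3


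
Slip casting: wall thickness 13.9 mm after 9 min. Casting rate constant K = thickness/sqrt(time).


K = 13.9 / sqrt(9) = 13.9 / 3.0 = 4.633 mm/min^0.5

4.633


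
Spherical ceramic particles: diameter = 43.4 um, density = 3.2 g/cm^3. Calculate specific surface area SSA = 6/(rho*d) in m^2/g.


SSA = 6 / (3.2 * 43.4) = 0.043 m^2/g

0.043


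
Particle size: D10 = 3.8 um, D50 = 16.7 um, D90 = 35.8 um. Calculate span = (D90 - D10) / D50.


Span = (35.8 - 3.8) / 16.7 = 32.0 / 16.7 = 1.916

1.916


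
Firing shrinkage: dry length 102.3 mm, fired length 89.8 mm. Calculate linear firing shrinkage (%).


FS = (102.3 - 89.8) / 102.3 * 100 = 12.22%

12.22


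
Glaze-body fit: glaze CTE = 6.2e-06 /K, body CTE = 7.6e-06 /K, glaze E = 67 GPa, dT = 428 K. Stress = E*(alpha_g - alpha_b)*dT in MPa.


Stress = 67*1000*(6.2e-06 - 7.6e-06)*428 = -40.1 MPa

-40.1


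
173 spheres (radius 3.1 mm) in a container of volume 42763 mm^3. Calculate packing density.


V_sphere = 4/3*pi*3.1^3 = 124.7882 mm^3
Total V = 173*124.7882 = 21588.3586 mm^3
PD = 21588.3586 / 42763 = 0.505

0.505


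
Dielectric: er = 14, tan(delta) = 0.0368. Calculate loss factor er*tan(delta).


Loss = 14 * 0.0368 = 0.515

0.515


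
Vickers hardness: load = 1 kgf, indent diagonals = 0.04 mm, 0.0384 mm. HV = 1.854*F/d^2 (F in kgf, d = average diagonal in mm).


d_avg = (0.04+0.0384)/2 = 0.0392 mm
HV = 1.854*1/0.0392^2 = 1207

1207


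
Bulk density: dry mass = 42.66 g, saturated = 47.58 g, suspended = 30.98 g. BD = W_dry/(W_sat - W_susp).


BD = 42.66 / (47.58 - 30.98) = 42.66 / 16.6 = 2.57 g/cm^3

2.57


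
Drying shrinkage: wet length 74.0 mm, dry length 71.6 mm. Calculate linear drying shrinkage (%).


DS = (74.0 - 71.6) / 74.0 * 100 = 3.24%

3.24


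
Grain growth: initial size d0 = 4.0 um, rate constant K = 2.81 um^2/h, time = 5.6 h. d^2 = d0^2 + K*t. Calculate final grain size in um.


d^2 = 4.0^2 + 2.81*5.6 = 31.736
d = sqrt(31.736) = 5.63 um

5.63


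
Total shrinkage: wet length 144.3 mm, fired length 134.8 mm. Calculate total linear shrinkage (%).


TS = (144.3 - 134.8) / 144.3 * 100 = 6.58%

6.58


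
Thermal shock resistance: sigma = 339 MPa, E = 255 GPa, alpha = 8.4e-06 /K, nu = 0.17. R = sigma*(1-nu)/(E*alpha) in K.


R = 339*(1-0.17)/(255*1000*8.4e-06) = 131 K

131


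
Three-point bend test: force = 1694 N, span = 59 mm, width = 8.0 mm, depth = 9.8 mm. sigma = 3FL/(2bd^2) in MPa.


sigma = 3*1694*59/(2*8.0*9.8^2) = 195.1 MPa

195.1


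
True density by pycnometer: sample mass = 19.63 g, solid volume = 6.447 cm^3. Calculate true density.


TD = 19.63 / 6.447 = 3.045 g/cm^3

3.045
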